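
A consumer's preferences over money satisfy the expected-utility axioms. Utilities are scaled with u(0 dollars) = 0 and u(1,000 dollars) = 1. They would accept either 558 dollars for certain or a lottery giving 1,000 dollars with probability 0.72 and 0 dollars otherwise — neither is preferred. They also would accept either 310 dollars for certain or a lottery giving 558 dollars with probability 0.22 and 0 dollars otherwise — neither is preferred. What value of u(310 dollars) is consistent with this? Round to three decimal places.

First, u(558 dollars) = 0.72·u(1,000 dollars) + 0.28·u(0 dollars) = 0.72.
Chaining: u(310 dollars) = 0.22·0.72 + 0.78·0.00 = 0.1584.

0.158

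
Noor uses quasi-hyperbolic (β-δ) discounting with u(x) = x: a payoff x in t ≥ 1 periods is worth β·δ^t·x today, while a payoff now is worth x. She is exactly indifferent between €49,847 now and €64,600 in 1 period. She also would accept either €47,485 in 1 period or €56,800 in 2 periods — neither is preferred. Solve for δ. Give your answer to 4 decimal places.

δ ≈ 0.8360

The second indifference involves only future payoffs, so β cancels: β·δ^1·47485 = β·δ^2·56800, giving δ = 47485/56800 = 0.83600.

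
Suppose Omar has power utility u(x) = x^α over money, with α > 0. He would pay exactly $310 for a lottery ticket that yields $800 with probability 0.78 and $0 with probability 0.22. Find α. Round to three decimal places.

The lottery's expected utility is 0.78·u(800) + 0.22·u(0) = 0.78·800^α (since u(0) = 0 for α > 0).
Indifference: 310^α = 0.78·800^α, so (310/800)^α = 0.78.
α = ln(0.78) / ln(310/800) = -0.248461/-0.948039 ≈ 0.262.

α ≈ 0.262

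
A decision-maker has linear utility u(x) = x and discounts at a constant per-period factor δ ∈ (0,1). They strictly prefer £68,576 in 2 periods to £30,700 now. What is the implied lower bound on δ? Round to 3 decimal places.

The preference means 30700 < δ^2·68576.
Dividing by 68576: δ^2 > 0.44768. Both sides are positive, so the square root keeps the direction.
δ > 0.44768^(1/2) = 0.669.

δ > 0.669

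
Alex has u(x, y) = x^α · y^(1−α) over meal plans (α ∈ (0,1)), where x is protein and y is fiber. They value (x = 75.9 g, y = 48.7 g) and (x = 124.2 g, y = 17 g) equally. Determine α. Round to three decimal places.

α ≈ 0.681

Set the two utilities equal: 75.9^α·48.7^(1−α) = 124.2^α·17^(1−α).
(75.9/124.2)^α = (17/48.7)^(1−α); take logs: α·ln(75.9/124.2) = (1−α)·ln(17/48.7), i.e. α·-0.492476 = (1−α)·-1.052466.
With A = -0.492476 and B = -1.052466: α·A = (1−α)·B, so α = B/(A+B) = -1.052466/-1.544942 ≈ 0.681.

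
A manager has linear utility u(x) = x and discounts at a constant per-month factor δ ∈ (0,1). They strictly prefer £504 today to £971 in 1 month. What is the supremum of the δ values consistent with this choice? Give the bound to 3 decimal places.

δ < 0.519

The preference means 504 > δ·971.
Dividing through by 971 gives δ < 0.51905.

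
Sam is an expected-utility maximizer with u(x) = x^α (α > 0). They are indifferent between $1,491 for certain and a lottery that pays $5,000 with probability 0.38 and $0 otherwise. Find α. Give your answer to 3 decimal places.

α ≈ 0.800

EU(lottery) = 0.38·5000^α + 0.62·0 = 0.38·5000^α.
Indifference: 1491^α = 0.38·5000^α, so (1491/5000)^α = 0.38.
Take logs: α = ln 0.38 / ln(1491/5000) ≈ 0.79966.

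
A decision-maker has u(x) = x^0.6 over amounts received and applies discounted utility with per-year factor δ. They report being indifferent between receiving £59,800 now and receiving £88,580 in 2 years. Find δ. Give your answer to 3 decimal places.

δ ≈ 0.889

Equating discounted utilities: u(59800) = δ^2·u(88580) ⇒ δ^2 = u(59800)/u(88580).
With u(x) = x^0.6: δ^2 = 59800^0.6/88580^0.6 = (59800/88580)^0.6 = 0.78999.
Taking the square root: δ = 0.78999^(1/2) ≈ 0.889.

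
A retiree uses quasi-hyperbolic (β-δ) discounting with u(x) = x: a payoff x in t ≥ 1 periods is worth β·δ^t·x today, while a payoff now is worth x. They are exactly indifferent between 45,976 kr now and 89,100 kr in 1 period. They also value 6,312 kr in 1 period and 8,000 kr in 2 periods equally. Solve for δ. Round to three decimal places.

δ ≈ 0.789

Both payoffs in the second observation are in the future, so β drops out: δ^1·6312 = δ^2·8000 ⇒ δ = 6312/8000 = 0.78900.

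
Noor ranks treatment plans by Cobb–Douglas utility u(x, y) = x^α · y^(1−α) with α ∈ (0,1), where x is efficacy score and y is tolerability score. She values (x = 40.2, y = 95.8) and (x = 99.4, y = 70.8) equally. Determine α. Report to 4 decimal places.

Set the two utilities equal: 40.2^α·95.8^(1−α) = 99.4^α·70.8^(1−α).
Rearrange to (40.2/99.4)^α = (70.8/95.8)^(1−α) and take logs: α·-0.9052851 = (1−α)·-0.3024037.
Thus α·(-1.2076888) = -0.3024037, so α = -0.3024037/-1.2076888 ≈ 0.2504.

α ≈ 0.2504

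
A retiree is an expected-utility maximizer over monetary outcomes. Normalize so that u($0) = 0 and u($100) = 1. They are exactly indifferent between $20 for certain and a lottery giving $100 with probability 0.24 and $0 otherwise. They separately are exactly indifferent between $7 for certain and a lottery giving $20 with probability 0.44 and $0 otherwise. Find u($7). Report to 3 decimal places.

0.106

The first gamble pins u($20): it must equal 0.24·1 + 0.76·0 = 0.24.
Then u($7) = 0.44·u($20) + 0.56·u($0) = 0.44·0.24 + 0.56·0.00 = 0.1056.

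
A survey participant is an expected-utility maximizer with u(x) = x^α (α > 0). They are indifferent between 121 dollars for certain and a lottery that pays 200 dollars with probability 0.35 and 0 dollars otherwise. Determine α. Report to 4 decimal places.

α ≈ 2.0891

EU(lottery) = 0.35·200^α + 0.65·0 = 0.35·200^α.
Equating: 121^α = 0.35·200^α, i.e. 0.6050^α = 0.35.
α = ln(0.35) / ln(121/200) = -1.0498221/-0.5025268 ≈ 2.0891.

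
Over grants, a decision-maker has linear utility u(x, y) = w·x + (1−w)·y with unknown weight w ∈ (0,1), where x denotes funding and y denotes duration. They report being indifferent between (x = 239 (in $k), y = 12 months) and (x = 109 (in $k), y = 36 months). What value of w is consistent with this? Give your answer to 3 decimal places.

w = 0.156

Equating utilities: w·239 + (1−w)·12 = w·109 + (1−w)·36.
w·(239−109) = (1−w)·(36−12), i.e. w·130 = (1−w)·24.
So w/(1−w) = 24/130 = 0.1846, giving w = 24/(130+24) = 0.156.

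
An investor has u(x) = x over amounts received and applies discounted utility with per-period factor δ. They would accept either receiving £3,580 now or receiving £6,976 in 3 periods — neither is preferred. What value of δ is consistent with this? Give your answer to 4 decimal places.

δ ≈ 0.8006

Equating discounted utilities: u(3580) = δ^3·u(6976) ⇒ δ^3 = u(3580)/u(6976).
With u(x) = x: δ^3 = 3580/6976 = 0.51319.
So δ = 0.51319^(1/3) ≈ 0.8006.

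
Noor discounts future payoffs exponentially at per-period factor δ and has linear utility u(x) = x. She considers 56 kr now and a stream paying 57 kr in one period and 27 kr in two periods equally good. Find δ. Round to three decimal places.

δ ≈ 0.730

Equating present values: 56 = 57δ + 27δ².
Rearranged: 27δ² + 57δ − 56 = 0.
By the quadratic formula (taking the positive root), δ = (−57 + √9297.00) / 54 ≈ 0.730.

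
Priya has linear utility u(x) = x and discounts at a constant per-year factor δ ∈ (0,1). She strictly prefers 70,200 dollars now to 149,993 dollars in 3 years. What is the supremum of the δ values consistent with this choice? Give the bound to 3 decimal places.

Under u(x) = x this choice says 70200 > δ^3·149993.
So δ^3 < 70200/149993 = 0.46802; taking the cube root of both positive sides preserves the inequality.
δ < 0.46802^(1/3) = 0.776.

δ < 0.776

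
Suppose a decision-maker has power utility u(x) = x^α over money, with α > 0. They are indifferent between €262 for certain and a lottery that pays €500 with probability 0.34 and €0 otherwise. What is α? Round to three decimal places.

The lottery's expected utility is 0.34·u(500) + 0.66·u(0) = 0.34·500^α (since u(0) = 0 for α > 0).
Equating: 262^α = 0.34·500^α, i.e. 0.5240^α = 0.34.
Take logs: α = ln 0.34 / ln(262/500) ≈ 1.66930.

α ≈ 1.669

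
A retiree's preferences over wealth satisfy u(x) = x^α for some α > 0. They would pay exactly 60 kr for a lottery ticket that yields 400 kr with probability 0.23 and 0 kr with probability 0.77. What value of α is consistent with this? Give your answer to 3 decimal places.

The lottery's expected utility is 0.23·u(400) + 0.77·u(0) = 0.23·400^α (since u(0) = 0 for α > 0).
Equating: 60^α = 0.23·400^α, i.e. 0.1500^α = 0.23.
Taking logs: α·ln(60/400) = ln(0.23), so α = -1.469676 / -1.897120 ≈ 0.775.

α ≈ 0.775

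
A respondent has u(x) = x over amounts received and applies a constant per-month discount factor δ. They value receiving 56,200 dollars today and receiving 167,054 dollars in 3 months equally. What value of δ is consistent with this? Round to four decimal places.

δ ≈ 0.6955

The payoff in 3 months is discounted by δ^3, so u(56200) = δ^3·u(167054) and δ^3 = u(56200)/u(167054).
With u(x) = x: δ^3 = 56200/167054 = 0.33642.
Taking the cube root: δ = 0.33642^(1/3) ≈ 0.6955.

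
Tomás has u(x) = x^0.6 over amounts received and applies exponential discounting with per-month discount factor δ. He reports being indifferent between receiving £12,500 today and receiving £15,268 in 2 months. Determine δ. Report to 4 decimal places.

δ ≈ 0.9418

Equating discounted utilities: u(12500) = δ^2·u(15268) ⇒ δ^2 = u(12500)/u(15268).
With u(x) = x^0.6: δ^2 = 12500^0.6/15268^0.6 = (12500/15268)^0.6 = 0.88690.
Taking the square root: δ = 0.88690^(1/2) ≈ 0.9418.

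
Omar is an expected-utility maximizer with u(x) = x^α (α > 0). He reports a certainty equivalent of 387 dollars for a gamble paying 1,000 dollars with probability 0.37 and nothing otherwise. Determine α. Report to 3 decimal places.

α ≈ 1.047

The lottery's expected utility is 0.37·u(1000) + 0.63·u(0) = 0.37·1000^α (since u(0) = 0 for α > 0).
Indifference: 387^α = 0.37·1000^α, so (387/1000)^α = 0.37.
Taking logs: α·ln(387/1000) = ln(0.37), so α = -0.994252 / -0.949331 ≈ 1.047.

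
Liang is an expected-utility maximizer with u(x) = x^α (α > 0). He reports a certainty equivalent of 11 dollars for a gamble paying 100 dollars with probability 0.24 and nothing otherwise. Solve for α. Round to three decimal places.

EU(lottery) = 0.24·100^α + 0.76·0 = 0.24·100^α.
Indifference: 11^α = 0.24·100^α, so (11/100)^α = 0.24.
Taking logs: α·ln(11/100) = ln(0.24), so α = -1.427116 / -2.207275 ≈ 0.647.

α ≈ 0.647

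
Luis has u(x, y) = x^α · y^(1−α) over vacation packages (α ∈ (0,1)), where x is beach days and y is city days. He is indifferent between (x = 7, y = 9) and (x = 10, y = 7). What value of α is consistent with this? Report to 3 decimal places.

α ≈ 0.413

The Cobb–Douglas utilities coincide, so 7^α·9^(1−α) = 10^α·7^(1−α).
Taking logs: α·ln 7 + (1−α)·ln 9 = α·ln 10 + (1−α)·ln 7, i.e. α·-0.356675 = (1−α)·-0.251314.
Thus α·(-0.607989) = -0.251314, so α = -0.251314/-0.607989 ≈ 0.413.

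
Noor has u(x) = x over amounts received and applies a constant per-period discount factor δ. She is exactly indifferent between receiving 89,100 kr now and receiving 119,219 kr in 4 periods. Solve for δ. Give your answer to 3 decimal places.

Equating discounted utilities: u(89100) = δ^4·u(119219) ⇒ δ^4 = u(89100)/u(119219).
With u(x) = x: δ^4 = 89100/119219 = 0.74736.
Taking the 4th root: δ = 0.74736^(1/4) ≈ 0.930.

δ ≈ 0.930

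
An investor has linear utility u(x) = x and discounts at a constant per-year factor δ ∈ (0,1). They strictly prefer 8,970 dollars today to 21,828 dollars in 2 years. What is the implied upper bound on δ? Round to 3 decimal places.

Under u(x) = x this choice says 8970 > δ^2·21828.
So δ^2 < 8970/21828 = 0.41094; taking the square root of both positive sides preserves the inequality.
δ < 0.41094^(1/2) = 0.641.

δ < 0.641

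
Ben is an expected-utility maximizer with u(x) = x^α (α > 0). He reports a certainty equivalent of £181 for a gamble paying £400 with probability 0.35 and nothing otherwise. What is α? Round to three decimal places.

α ≈ 1.324

EU(lottery) = 0.35·400^α + 0.65·0 = 0.35·400^α.
Indifference: 181^α = 0.35·400^α, so (181/400)^α = 0.35.
Taking logs: α·ln(181/400) = ln(0.35), so α = -1.049822 / -0.792968 ≈ 1.324.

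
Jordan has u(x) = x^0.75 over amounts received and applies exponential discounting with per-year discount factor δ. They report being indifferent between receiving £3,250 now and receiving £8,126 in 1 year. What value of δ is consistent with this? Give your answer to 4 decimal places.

δ ≈ 0.5029

Equating discounted utilities: u(3250) = δ·u(8126) ⇒ δ = u(3250)/u(8126).
Since u(x) = x^0.75, δ = (3250/8126)^0.75 = 0.39995^0.75 = 0.50293.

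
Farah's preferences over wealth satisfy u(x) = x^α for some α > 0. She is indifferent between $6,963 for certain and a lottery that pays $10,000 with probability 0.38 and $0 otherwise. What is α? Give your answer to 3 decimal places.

α ≈ 2.673

Since u(0) = 0, the lottery's EU is 0.38·10000^α.
Indifference: 6963^α = 0.38·10000^α, so (6963/10000)^α = 0.38.
α = ln(0.38) / ln(6963/10000) = -0.967584/-0.361975 ≈ 2.673.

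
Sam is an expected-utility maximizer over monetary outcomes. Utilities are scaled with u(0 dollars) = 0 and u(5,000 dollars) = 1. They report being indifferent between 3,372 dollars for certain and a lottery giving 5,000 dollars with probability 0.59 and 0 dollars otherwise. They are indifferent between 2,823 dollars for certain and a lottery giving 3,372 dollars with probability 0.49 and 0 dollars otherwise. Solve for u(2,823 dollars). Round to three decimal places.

The first gamble pins u(3,372 dollars): it must equal 0.59·1 + 0.41·0 = 0.59.
The second indifference gives u(2,823 dollars) = 0.49·u(3,372 dollars) + 0.51·u(0 dollars) = 0.49·0.59 + 0.51·0.00 = 0.2891.

0.289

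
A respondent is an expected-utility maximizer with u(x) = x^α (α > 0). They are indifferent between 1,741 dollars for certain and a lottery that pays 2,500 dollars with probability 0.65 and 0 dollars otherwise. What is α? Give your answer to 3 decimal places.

The lottery's expected utility is 0.65·u(2500) + 0.35·u(0) = 0.65·2500^α (since u(0) = 0 for α > 0).
Setting u(1741) equal to that: 1741^α = 0.65·2500^α ⇒ (1741/2500)^α = 0.65.
Take logs: α = ln 0.65 / ln(1741/2500) ≈ 1.19056.

α ≈ 1.191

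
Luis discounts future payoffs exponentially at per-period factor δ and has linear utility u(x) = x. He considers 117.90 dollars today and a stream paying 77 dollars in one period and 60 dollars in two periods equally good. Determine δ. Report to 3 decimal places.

The stream is worth 77δ + 60δ² today, so 77δ + 60δ² = 117.90.
That is, 60δ² + 77δ − 117.90 = 0, a quadratic in δ.
δ = (−77 + √(77² + 4·60·117.90)) / (2·60) = (−77 + √34225.00) / 120 ≈ 0.900.

δ ≈ 0.900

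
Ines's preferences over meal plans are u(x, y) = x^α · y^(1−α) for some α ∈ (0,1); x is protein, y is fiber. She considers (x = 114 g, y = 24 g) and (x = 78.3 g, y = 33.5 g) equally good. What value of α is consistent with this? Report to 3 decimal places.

α ≈ 0.470

Indifference: 114^α · 24^(1−α) = 78.3^α · 33.5^(1−α).
Taking logs: α·ln 114 + (1−α)·ln 24 = α·ln 78.3 + (1−α)·ln 33.5, i.e. α·0.375651 = (1−α)·0.333492.
Thus α·(0.709143) = 0.333492, so α = 0.333492/0.709143 ≈ 0.470.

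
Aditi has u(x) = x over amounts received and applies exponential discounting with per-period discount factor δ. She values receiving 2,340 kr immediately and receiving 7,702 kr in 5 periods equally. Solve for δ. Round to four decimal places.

Equating discounted utilities: u(2340) = δ^5·u(7702) ⇒ δ^5 = u(2340)/u(7702).
With u(x) = x: δ^5 = 2340/7702 = 0.30382.
Hence δ = (0.30382)^(1/5) = 0.787993.

δ ≈ 0.7880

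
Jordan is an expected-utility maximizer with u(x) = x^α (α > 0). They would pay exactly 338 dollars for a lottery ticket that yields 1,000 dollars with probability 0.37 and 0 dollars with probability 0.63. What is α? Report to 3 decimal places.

EU(lottery) = 0.37·1000^α + 0.63·0 = 0.37·1000^α.
Setting u(338) equal to that: 338^α = 0.37·1000^α ⇒ (338/1000)^α = 0.37.
α = ln(0.37) / ln(338/1000) = -0.994252/-1.084709 ≈ 0.917.

α ≈ 0.917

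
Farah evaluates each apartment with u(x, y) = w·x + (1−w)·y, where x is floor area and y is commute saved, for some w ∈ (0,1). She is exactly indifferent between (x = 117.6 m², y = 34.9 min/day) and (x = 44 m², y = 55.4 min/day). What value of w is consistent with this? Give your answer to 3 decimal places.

Indifference: w·117.6 + (1−w)·34.9 = w·44 + (1−w)·55.4.
Collecting terms: w·73.6 = (1−w)·20.5.
Hence w = 20.5/(73.6+20.5) = 20.5/94.1 = 0.218.

w = 0.218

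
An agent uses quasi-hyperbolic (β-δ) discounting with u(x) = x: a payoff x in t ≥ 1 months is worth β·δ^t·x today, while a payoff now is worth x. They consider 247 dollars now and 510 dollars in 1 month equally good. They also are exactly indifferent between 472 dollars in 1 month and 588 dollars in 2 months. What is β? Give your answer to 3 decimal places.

β ≈ 0.603

The second indifference involves only future payoffs, so β cancels: β·δ^1·472 = β·δ^2·588, giving δ = 472/588 = 0.80272.
Substituting δ into 247 = β·δ·510: β = 247/(409.388) ≈ 0.603.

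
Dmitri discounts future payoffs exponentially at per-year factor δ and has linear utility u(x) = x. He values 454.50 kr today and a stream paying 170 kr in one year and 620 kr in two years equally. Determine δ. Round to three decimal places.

The stream is worth 170δ + 620δ² today, so 170δ + 620δ² = 454.50.
Rearranged: 620δ² + 170δ − 454.50 = 0.
δ = (−170 + √(170² + 4·620·454.50)) / (2·620) = (−170 + √1156060.00) / 1240 ≈ 0.730.

δ ≈ 0.730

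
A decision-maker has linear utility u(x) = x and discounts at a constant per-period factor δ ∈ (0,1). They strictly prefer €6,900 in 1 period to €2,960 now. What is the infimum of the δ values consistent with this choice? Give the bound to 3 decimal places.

Under u(x) = x this choice says 2960 < δ·6900.
So δ > 2960/6900 = 0.42899.

δ > 0.429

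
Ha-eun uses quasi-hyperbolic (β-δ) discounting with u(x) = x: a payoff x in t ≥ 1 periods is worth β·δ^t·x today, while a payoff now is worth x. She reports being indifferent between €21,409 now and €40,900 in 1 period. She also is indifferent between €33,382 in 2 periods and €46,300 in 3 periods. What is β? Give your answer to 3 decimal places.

β ≈ 0.726

From the later pair, β·δ^2·33382 = β·δ^3·46300; dividing through, δ = 33382/46300 = 0.72099.
Substituting δ into 21409 = β·δ·40900: β = 21409/(29488.635) ≈ 0.726.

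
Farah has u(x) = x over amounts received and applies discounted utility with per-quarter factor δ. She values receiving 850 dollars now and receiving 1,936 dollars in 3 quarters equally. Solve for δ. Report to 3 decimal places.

δ ≈ 0.760

Equating discounted utilities: u(850) = δ^3·u(1936) ⇒ δ^3 = u(850)/u(1936).
With u(x) = x: δ^3 = 850/1936 = 0.43905.
So δ = 0.43905^(1/3) ≈ 0.760.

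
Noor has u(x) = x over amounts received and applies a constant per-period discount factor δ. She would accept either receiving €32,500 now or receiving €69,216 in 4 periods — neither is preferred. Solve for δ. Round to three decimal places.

δ ≈ 0.828

Indifference means u(32500) = δ^4 · u(69216), so δ^4 = u(32500)/u(69216).
With u(x) = x: δ^4 = 32500/69216 = 0.46954.
So δ = 0.46954^(1/4) ≈ 0.828.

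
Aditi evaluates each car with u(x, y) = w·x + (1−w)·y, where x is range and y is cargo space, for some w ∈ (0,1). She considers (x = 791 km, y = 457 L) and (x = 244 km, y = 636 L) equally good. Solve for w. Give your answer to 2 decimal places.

w = 0.25

Indifference: w·791 + (1−w)·457 = w·244 + (1−w)·636.
w·(791−244) = (1−w)·(636−457), i.e. w·547 = (1−w)·179.
So w/(1−w) = 179/547 = 0.3272, giving w = 179/(547+179) = 0.25.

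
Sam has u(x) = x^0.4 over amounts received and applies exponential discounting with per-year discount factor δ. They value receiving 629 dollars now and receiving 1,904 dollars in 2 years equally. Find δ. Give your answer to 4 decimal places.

Equating discounted utilities: u(629) = δ^2·u(1904) ⇒ δ^2 = u(629)/u(1904).
With u(x) = x^0.4: δ^2 = 629^0.4/1904^0.4 = (629/1904)^0.4 = 0.64209.
So δ = 0.64209^(1/2) ≈ 0.8013.

δ ≈ 0.8013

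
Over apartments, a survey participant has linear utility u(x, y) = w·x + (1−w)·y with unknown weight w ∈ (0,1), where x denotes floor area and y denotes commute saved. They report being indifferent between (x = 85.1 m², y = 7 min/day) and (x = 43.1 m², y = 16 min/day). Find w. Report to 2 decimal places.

Equating utilities: w·85.1 + (1−w)·7 = w·43.1 + (1−w)·16.
Collecting terms: w·42 = (1−w)·9.
So w/(1−w) = 9/42 = 0.2143, giving w = 9/(42+9) = 0.18.

w = 0.18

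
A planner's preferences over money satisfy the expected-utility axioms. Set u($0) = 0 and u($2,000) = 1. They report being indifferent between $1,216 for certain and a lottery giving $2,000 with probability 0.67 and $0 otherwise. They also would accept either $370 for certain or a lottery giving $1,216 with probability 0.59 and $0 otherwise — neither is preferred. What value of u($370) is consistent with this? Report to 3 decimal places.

0.395

First, u($1,216) = 0.67·u($2,000) + 0.33·u($0) = 0.67.
Chaining: u($370) = 0.59·0.67 + 0.41·0.00 = 0.3953.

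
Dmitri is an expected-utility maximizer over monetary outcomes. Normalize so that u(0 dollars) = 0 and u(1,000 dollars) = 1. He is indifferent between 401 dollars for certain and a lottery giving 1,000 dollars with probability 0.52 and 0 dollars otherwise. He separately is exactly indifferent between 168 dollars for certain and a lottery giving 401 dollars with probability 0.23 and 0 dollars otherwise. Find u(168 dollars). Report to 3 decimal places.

First, u(401 dollars) = 0.52·u(1,000 dollars) + 0.48·u(0 dollars) = 0.52.
Chaining: u(168 dollars) = 0.23·0.52 + 0.77·0.00 = 0.1196.

0.120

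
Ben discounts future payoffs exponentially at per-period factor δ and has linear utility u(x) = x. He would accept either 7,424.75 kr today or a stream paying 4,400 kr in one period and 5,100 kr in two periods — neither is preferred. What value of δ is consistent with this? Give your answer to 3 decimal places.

Equating present values: 7424.75 = 4400δ + 5100δ².
That is, 5100δ² + 4400δ − 7424.75 = 0, a quadratic in δ.
By the quadratic formula (taking the positive root), δ = (−4400 + √170824900.00) / 10200 ≈ 0.850.

δ ≈ 0.850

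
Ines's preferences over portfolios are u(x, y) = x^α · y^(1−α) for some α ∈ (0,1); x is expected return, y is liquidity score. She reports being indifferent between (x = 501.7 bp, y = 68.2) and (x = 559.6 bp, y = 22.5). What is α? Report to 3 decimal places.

α ≈ 0.910

The Cobb–Douglas utilities coincide, so 501.7^α·68.2^(1−α) = 559.6^α·22.5^(1−α).
Rearrange to (501.7/559.6)^α = (22.5/68.2)^(1−α) and take logs: α·-0.109220 = (1−α)·-1.108929.
Thus α·(-1.218149) = -1.108929, so α = -1.108929/-1.218149 ≈ 0.910.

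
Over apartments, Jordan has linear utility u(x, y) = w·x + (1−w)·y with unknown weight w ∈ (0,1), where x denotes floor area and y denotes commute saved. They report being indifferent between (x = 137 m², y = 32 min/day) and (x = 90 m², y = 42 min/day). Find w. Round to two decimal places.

Indifference: w·137 + (1−w)·32 = w·90 + (1−w)·42.
Collecting terms: w·47 = (1−w)·10.
Hence w = 10/(47+10) = 10/57 = 0.18.

w = 0.18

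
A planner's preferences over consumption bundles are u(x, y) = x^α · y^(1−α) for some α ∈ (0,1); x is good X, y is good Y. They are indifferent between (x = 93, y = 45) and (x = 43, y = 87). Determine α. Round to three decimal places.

Set the two utilities equal: 93^α·45^(1−α) = 43^α·87^(1−α).
Taking logs: α·ln 93 + (1−α)·ln 45 = α·ln 43 + (1−α)·ln 87, i.e. α·0.771399 = (1−α)·0.659246.
Thus α·(1.430645) = 0.659246, so α = 0.659246/1.430645 ≈ 0.461.

α ≈ 0.461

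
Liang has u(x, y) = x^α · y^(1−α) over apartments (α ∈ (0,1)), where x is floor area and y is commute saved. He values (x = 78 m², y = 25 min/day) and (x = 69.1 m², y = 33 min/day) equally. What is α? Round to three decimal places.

α ≈ 0.696

The Cobb–Douglas utilities coincide, so 78^α·25^(1−α) = 69.1^α·33^(1−α).
Taking logs: α·ln 78 + (1−α)·ln 25 = α·ln 69.1 + (1−α)·ln 33, i.e. α·0.121154 = (1−α)·0.277632.
So α/(1−α) = (0.277632)/(0.121154) = 2.291563, and α = 2.291563/3.291563 ≈ 0.696.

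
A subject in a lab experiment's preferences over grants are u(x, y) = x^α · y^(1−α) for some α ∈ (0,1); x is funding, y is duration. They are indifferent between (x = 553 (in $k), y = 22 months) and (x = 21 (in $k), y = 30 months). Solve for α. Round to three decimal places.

Indifference: 553^α · 22^(1−α) = 21^α · 30^(1−α).
Taking logs: α·ln 553 + (1−α)·ln 22 = α·ln 21 + (1−α)·ln 30, i.e. α·3.270836 = (1−α)·0.310155.
Thus α·(3.580991) = 0.310155, so α = 0.310155/3.580991 ≈ 0.087.

α ≈ 0.087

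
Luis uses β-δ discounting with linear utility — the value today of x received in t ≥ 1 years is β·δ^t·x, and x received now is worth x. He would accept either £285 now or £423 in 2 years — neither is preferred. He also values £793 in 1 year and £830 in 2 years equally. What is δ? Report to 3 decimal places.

δ ≈ 0.955

From the later pair, β·δ^1·793 = β·δ^2·830; dividing through, δ = 793/830 = 0.95542.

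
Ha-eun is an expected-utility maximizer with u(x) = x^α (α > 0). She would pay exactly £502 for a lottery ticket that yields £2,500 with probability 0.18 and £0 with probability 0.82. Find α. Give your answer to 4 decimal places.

The lottery's expected utility is 0.18·u(2500) + 0.82·u(0) = 0.18·2500^α (since u(0) = 0 for α > 0).
Indifference: 502^α = 0.18·2500^α, so (502/2500)^α = 0.18.
Taking logs: α·ln(502/2500) = ln(0.18), so α = -1.7147984 / -1.6054459 ≈ 1.0681.

α ≈ 1.0681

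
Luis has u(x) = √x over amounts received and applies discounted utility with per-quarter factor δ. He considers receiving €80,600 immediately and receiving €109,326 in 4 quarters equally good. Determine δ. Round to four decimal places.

The payoff in 4 quarters is discounted by δ^4, so u(80600) = δ^4·u(109326) and δ^4 = u(80600)/u(109326).
With u(x) = √x: δ^4 = √80600/√109326 = √(80600/109326) = 0.85863.
So δ = 0.85863^(1/4) ≈ 0.9626.

δ ≈ 0.9626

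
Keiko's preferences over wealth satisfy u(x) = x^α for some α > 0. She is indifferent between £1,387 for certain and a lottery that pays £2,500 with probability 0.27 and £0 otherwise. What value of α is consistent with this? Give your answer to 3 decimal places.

EU(lottery) = 0.27·2500^α + 0.73·0 = 0.27·2500^α.
Equating: 1387^α = 0.27·2500^α, i.e. 0.5548^α = 0.27.
α = ln(0.27) / ln(1387/2500) = -1.309333/-0.589148 ≈ 2.222.

α ≈ 2.222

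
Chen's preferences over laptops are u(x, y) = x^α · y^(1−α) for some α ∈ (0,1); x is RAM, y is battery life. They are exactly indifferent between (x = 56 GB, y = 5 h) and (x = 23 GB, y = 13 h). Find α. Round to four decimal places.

α ≈ 0.5178

The Cobb–Douglas utilities coincide, so 56^α·5^(1−α) = 23^α·13^(1−α).
Taking logs: α·ln 56 + (1−α)·ln 5 = α·ln 23 + (1−α)·ln 13, i.e. α·0.8898575 = (1−α)·0.9555114.
With A = 0.8898575 and B = 0.9555114: α·A = (1−α)·B, so α = B/(A+B) = 0.9555114/1.8453689 ≈ 0.5178.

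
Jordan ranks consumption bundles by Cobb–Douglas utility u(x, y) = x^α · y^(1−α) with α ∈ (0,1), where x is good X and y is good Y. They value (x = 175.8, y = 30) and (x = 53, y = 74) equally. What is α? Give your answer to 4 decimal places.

The Cobb–Douglas utilities coincide, so 175.8^α·30^(1−α) = 53^α·74^(1−α).
(175.8/53)^α = (74/30)^(1−α); take logs: α·ln(175.8/53) = (1−α)·ln(74/30), i.e. α·1.1990551 = (1−α)·0.9028677.
Thus α·(2.1019228) = 0.9028677, so α = 0.9028677/2.1019228 ≈ 0.4295.

α ≈ 0.4295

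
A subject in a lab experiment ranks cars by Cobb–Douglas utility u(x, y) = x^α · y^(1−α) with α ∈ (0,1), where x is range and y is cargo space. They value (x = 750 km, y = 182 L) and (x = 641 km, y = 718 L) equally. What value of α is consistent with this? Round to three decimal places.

The Cobb–Douglas utilities coincide, so 750^α·182^(1−α) = 641^α·718^(1−α).
Rearrange to (750/641)^α = (718/182)^(1−α) and take logs: α·0.157044 = (1−α)·1.372463.
So α/(1−α) = (1.372463)/(0.157044) = 8.739353, and α = 8.739353/9.739353 ≈ 0.897.

α ≈ 0.897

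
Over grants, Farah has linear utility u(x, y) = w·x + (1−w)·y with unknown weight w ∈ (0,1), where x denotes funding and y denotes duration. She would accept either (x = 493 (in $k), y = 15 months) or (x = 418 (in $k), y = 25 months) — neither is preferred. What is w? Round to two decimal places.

Indifference: w·493 + (1−w)·15 = w·418 + (1−w)·25.
Rearranging, 75·w − 10·(1−w) = 0.
The marginal rate of substitution is 10/75, so w = 10/(75+10) = 0.12.

w = 0.12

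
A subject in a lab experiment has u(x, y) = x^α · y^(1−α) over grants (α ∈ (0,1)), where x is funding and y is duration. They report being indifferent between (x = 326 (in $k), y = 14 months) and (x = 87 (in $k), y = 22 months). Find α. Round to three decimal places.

The Cobb–Douglas utilities coincide, so 326^α·14^(1−α) = 87^α·22^(1−α).
(326/87)^α = (22/14)^(1−α); take logs: α·ln(326/87) = (1−α)·ln(22/14), i.e. α·1.320989 = (1−α)·0.451985.
Thus α·(1.772974) = 0.451985, so α = 0.451985/1.772974 ≈ 0.255.

α ≈ 0.255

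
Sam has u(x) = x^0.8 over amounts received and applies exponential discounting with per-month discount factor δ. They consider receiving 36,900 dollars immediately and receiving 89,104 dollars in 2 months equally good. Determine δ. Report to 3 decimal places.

Equating discounted utilities: u(36900) = δ^2·u(89104) ⇒ δ^2 = u(36900)/u(89104).
With u(x) = x^0.8: δ^2 = 36900^0.8/89104^0.8 = (36900/89104)^0.8 = 0.49397.
So δ = 0.49397^(1/2) ≈ 0.703.

δ ≈ 0.703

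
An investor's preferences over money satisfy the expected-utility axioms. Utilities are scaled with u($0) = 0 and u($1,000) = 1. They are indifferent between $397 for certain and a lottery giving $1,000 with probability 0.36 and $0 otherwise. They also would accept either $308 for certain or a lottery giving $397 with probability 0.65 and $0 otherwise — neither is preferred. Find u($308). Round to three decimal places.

0.234

First, u($397) = 0.36·u($1,000) + 0.64·u($0) = 0.36.
The second indifference gives u($308) = 0.65·u($397) + 0.35·u($0) = 0.65·0.36 + 0.35·0.00 = 0.2340.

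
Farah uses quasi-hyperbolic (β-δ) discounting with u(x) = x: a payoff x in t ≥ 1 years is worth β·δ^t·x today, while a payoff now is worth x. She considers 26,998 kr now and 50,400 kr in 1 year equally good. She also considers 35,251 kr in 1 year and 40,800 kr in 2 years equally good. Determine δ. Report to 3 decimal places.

Both payoffs in the second observation are in the future, so β drops out: δ^1·35251 = δ^2·40800 ⇒ δ = 35251/40800 = 0.86400.

δ ≈ 0.864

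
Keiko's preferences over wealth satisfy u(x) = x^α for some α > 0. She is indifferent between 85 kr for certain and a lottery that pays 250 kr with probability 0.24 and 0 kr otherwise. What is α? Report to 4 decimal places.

Since u(0) = 0, the lottery's EU is 0.24·250^α.
Indifference: 85^α = 0.24·250^α, so (85/250)^α = 0.24.
α = ln(0.24) / ln(85/250) = -1.4271164/-1.0788097 ≈ 1.3229.

α ≈ 1.3229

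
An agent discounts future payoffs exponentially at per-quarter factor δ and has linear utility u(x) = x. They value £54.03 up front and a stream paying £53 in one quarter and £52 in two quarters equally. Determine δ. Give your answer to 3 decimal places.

The stream is worth 53δ + 52δ² today, so 53δ + 52δ² = 54.03.
That is, 52δ² + 53δ − 54.03 = 0, a quadratic in δ.
The positive root is δ = [−53 + √(53² + 4·52·54.03)] / (2·52) = (−53 + 118.521)/104 ≈ 0.630.

δ ≈ 0.630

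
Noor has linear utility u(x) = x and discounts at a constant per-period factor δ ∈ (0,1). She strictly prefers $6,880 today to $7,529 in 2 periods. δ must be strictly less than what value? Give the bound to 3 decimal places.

δ < 0.956

Under u(x) = x this choice says 6880 > δ^2·7529.
Hence δ^2 < 6880/7529 = 0.91380, and x ↦ x^(1/2) is increasing on (0,∞).
δ < (6880/7529)^(1/2) ≈ 0.956.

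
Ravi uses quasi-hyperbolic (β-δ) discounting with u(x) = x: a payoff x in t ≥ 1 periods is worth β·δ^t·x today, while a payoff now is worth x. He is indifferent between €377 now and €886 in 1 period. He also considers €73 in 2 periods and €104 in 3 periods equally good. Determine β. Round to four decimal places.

β ≈ 0.6062

From the later pair, β·δ^2·73 = β·δ^3·104; dividing through, δ = 73/104 = 0.70192.
The first indifference: 377 = β·δ·886, so β = 377/(δ·886) = 377/(0.70192·886) ≈ 0.6062.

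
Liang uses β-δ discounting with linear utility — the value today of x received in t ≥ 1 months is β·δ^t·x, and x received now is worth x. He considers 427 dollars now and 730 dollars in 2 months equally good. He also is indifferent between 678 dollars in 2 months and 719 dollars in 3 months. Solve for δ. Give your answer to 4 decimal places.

Both payoffs in the second observation are in the future, so β drops out: δ^2·678 = δ^3·719 ⇒ δ = 678/719 = 0.94298.

δ ≈ 0.9430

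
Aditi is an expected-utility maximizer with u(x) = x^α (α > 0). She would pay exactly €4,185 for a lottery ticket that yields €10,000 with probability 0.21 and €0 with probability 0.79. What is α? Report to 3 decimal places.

Since u(0) = 0, the lottery's EU is 0.21·10000^α.
Equating: 4185^α = 0.21·10000^α, i.e. 0.4185^α = 0.21.
Taking logs: α·ln(4185/10000) = ln(0.21), so α = -1.560648 / -0.871078 ≈ 1.792.

α ≈ 1.792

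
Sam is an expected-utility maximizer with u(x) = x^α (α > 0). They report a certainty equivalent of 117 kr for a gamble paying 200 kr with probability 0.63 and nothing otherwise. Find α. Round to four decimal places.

α ≈ 0.8618

EU(lottery) = 0.63·200^α + 0.37·0 = 0.63·200^α.
Indifference: 117^α = 0.63·200^α, so (117/200)^α = 0.63.
α = ln(0.63) / ln(117/200) = -0.4620355/-0.5361434 ≈ 0.8618.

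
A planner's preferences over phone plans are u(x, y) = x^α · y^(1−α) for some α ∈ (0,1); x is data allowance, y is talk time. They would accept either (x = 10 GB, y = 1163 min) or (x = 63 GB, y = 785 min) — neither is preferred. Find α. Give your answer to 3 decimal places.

Indifference: 10^α · 1163^(1−α) = 63^α · 785^(1−α).
Taking logs: α·ln 10 + (1−α)·ln 1163 = α·ln 63 + (1−α)·ln 785, i.e. α·-1.840550 = (1−α)·-0.393074.
Thus α·(-2.233624) = -0.393074, so α = -0.393074/-2.233624 ≈ 0.176.

α ≈ 0.176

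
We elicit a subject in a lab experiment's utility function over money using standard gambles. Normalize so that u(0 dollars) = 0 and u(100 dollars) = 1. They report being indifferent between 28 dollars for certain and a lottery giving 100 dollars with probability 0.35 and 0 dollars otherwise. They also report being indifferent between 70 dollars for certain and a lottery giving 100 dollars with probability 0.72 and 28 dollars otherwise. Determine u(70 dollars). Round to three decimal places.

First, u(28 dollars) = 0.35·u(100 dollars) + 0.65·u(0 dollars) = 0.35.
Then u(70 dollars) = 0.72·u(100 dollars) + 0.28·u(28 dollars) = 0.72·1.00 + 0.28·0.35 = 0.8180.

0.818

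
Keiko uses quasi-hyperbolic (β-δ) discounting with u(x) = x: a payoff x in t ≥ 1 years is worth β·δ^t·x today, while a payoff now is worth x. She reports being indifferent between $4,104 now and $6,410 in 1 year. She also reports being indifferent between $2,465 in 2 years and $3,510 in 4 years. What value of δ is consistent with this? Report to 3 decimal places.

δ ≈ 0.838

From the later pair, β·δ^2·2465 = β·δ^4·3510; dividing through, δ^2 = 2465/3510 = 0.70228, so δ = 0.83802.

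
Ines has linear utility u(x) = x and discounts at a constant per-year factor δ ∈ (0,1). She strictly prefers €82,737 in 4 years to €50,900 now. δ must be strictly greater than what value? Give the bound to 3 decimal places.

δ > 0.886

Comparing present values: 50900 < δ^4·82737.
Dividing by 82737: δ^4 > 0.61520. Both sides are positive, so the 4th root keeps the direction.
δ > (50900/82737)^(1/4) ≈ 0.886.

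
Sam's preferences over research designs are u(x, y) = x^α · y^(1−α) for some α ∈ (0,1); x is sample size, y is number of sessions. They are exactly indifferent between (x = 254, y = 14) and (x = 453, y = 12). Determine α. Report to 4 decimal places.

Set the two utilities equal: 254^α·14^(1−α) = 453^α·12^(1−α).
Taking logs: α·ln 254 + (1−α)·ln 14 = α·ln 453 + (1−α)·ln 12, i.e. α·-0.5785579 = (1−α)·-0.1541507.
With A = -0.5785579 and B = -0.1541507: α·A = (1−α)·B, so α = B/(A+B) = -0.1541507/-0.7327086 ≈ 0.2104.

α ≈ 0.2104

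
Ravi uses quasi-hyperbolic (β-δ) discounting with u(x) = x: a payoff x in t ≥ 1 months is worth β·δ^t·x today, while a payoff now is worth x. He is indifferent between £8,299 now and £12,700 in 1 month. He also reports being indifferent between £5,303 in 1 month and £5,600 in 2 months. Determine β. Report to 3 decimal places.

The second indifference involves only future payoffs, so β cancels: β·δ^1·5303 = β·δ^2·5600, giving δ = 5303/5600 = 0.94696.
The first indifference: 8299 = β·δ·12700, so β = 8299/(δ·12700) = 8299/(0.94696·12700) ≈ 0.690.

β ≈ 0.690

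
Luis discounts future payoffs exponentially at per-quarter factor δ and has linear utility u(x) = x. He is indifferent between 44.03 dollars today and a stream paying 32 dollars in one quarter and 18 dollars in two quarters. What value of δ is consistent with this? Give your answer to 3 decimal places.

δ ≈ 0.910

Present value of the stream is 32·δ + 18·δ². Indifference gives 32δ + 18δ² = 44.03.
That is, 18δ² + 32δ − 44.03 = 0, a quadratic in δ.
δ = (−32 + √(32² + 4·18·44.03)) / (2·18) = (−32 + √4194.16) / 36 ≈ 0.910.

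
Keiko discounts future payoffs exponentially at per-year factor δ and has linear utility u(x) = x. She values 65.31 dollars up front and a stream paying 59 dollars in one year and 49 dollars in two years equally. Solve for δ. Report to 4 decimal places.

δ ≈ 0.7000

Equating present values: 65.31 = 59δ + 49δ².
So 49δ² + 59δ − 65.31 = 0.
δ = (−59 + √(59² + 4·49·65.31)) / (2·49) = (−59 + √16281.76) / 98 ≈ 0.7000.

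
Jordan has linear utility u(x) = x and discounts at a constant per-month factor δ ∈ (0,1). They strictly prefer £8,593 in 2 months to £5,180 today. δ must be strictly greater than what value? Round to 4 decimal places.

Under u(x) = x this choice says 5180 < δ^2·8593.
Dividing by 8593: δ^2 > 0.60282. Both sides are positive, so the square root keeps the direction.
δ > 0.60282^(1/2) = 0.7764.

δ > 0.7764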